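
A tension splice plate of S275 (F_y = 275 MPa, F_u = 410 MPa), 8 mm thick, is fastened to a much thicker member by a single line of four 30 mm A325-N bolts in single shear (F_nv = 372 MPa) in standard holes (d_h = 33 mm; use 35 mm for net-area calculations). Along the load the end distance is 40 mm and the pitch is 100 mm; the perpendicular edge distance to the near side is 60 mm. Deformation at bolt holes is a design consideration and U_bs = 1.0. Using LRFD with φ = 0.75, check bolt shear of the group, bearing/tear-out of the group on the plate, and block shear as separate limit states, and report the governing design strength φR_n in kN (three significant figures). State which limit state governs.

Bolt shear: A_b = π·30²/4 = 706.9 mm²; R_n = 372 × 706.9 × 4 × 1 / 1000 = 1052 kN → 0.75 × 1052 = 789 kN.
Bearing: edge l_c = 23.5, r_n = 92.5 kN; interior l_c = 67, r_n = 236.2 kN; R_n = 92.5 + 3·236.2 = 801 kN → 601 kN.
Block shear: A_gv = 2720, A_nv = 1740, A_nt = 340 mm²; R_n = min(0.6F_uA_nv, 0.6F_yA_gv) + U_bs·F_u·A_nt = 567.4 kN → 426 kN.
Block shear governs: 426 kN.

426 kN (block shear governs)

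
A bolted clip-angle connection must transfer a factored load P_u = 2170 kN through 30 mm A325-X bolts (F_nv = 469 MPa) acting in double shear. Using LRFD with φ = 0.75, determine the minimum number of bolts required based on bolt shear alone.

5 bolts

A_b = π·30²/4 = 706.9 mm².
Per-bolt design strength φR_n = 0.75 × 469 × 706.9 × 2 / 1000 = 497.3 kN.
n ≥ 2170 / 497.3 = 4.364 → use 5 bolts.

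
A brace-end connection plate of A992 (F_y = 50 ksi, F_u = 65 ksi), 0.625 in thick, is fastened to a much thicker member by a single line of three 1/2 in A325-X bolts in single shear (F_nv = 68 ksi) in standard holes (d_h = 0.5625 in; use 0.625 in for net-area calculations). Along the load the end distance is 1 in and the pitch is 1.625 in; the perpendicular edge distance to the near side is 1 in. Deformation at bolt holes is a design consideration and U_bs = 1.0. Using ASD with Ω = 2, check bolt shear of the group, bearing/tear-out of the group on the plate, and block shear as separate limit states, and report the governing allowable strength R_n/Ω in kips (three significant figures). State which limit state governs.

Bolt shear: A_b = π·0.5²/4 = 0.1963 in²; R_n = 68 × 0.1963 × 3 × 1 = 40.06 kips → 40.06 / 2 = 20 kips.
Bearing: edge l_c = 0.7188, r_n = 35.04 kips; interior l_c = 1.062, r_n = 48.75 kips; R_n = 35.04 + 2·48.75 = 132.5 kips → 66.3 kips.
Block shear: A_gv = 2.656, A_nv = 1.68, A_nt = 0.4297 in²; R_n = min(0.6F_uA_nv, 0.6F_yA_gv) + U_bs·F_u·A_nt = 93.44 kips → 46.7 kips.
Bolt shear governs: 20 kips.

20 kips (bolt shear governs)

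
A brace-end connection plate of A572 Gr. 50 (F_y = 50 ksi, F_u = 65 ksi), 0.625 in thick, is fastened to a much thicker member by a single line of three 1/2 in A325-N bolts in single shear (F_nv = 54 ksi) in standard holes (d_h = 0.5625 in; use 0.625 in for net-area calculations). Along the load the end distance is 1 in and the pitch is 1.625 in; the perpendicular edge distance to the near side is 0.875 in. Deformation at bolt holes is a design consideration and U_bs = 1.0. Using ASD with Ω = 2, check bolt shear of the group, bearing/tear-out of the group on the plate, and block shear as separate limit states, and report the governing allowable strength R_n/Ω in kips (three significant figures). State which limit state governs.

15.9 kips (bolt shear governs)

Bolt shear: A_b = π·0.5²/4 = 0.1963 in²; R_n = 54 × 0.1963 × 3 × 1 = 31.81 kips → 31.81 / 2 = 15.9 kips.
Bearing: edge l_c = 0.7188, r_n = 35.04 kips; interior l_c = 1.062, r_n = 48.75 kips; R_n = 35.04 + 2·48.75 = 132.5 kips → 66.3 kips.
Block shear: A_gv = 2.656, A_nv = 1.68, A_nt = 0.3516 in²; R_n = min(0.6F_uA_nv, 0.6F_yA_gv) + U_bs·F_u·A_nt = 88.36 kips → 44.2 kips.
Bolt shear governs: 15.9 kips.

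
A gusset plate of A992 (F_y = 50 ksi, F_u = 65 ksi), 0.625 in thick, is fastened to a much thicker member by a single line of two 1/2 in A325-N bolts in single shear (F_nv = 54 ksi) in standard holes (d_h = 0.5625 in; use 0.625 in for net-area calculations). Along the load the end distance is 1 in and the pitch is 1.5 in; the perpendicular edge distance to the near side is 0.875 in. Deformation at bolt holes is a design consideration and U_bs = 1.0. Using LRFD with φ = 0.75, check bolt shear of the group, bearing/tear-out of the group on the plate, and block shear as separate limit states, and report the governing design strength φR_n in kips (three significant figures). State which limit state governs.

Bolt shear: A_b = π·0.5²/4 = 0.1963 in²; R_n = 54 × 0.1963 × 2 × 1 = 21.21 kips → 0.75 × 21.21 = 15.9 kips.
Bearing: edge l_c = 0.7188, r_n = 35.04 kips; interior l_c = 0.9375, r_n = 45.7 kips; R_n = 35.04 + 1·45.7 = 80.74 kips → 60.6 kips.
Block shear: A_gv = 1.562, A_nv = 0.9766, A_nt = 0.3516 in²; R_n = min(0.6F_uA_nv, 0.6F_yA_gv) + U_bs·F_u·A_nt = 60.94 kips → 45.7 kips.
Bolt shear governs: 15.9 kips.

15.9 kips (bolt shear governs)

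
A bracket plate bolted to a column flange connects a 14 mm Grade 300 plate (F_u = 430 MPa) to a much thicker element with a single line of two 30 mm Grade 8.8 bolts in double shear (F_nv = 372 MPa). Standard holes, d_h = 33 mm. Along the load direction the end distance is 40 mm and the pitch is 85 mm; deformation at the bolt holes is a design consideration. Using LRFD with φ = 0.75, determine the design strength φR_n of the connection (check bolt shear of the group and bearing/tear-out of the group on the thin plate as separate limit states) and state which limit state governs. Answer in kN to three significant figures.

409 kN (bearing governs)

Bolt shear: A_b = π·30²/4 = 706.9 mm²; R_n = 372 × 706.9 × 2 × 2 / 1000 = 1052 kN → 0.75 × 1052 = 789 kN.
Bearing (1.2 l_c t F_u ≤ 2.4 d t F_u): upper limit = 2.4·30·14·430 / 1000 = 433.4 kN.
  Edge l_c = 40 − 33/2 = 23.5 → r_n = 169.8 kN; interior l_c = 85 − 33 = 52 → r_n = 375.6 kN.
  R_n,bearing = 1·169.8 + 1·375.6 = 545.4 kN → 0.75 × 545.4 = 409 kN.
Bearing governs: 409 kN.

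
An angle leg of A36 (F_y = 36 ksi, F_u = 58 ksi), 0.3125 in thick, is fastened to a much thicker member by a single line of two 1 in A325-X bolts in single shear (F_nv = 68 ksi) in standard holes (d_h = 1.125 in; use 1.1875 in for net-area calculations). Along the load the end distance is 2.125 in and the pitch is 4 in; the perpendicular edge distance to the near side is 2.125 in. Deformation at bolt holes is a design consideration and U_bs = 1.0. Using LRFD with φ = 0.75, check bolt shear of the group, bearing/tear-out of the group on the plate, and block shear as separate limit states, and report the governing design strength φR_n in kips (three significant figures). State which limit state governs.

51.8 kips (block shear governs)

Bolt shear: A_b = π·1²/4 = 0.7854 in²; R_n = 68 × 0.7854 × 2 × 1 = 106.8 kips → 0.75 × 106.8 = 80.1 kips.
Bearing: edge l_c = 1.562, r_n = 33.98 kips; interior l_c = 2.875, r_n = 43.5 kips; R_n = 33.98 + 1·43.5 = 77.48 kips → 58.1 kips.
Block shear: A_gv = 1.914, A_nv = 1.357, A_nt = 0.4785 in²; R_n = min(0.6F_uA_nv, 0.6F_yA_gv) + U_bs·F_u·A_nt = 69.1 kips → 51.8 kips.
Block shear governs: 51.8 kips.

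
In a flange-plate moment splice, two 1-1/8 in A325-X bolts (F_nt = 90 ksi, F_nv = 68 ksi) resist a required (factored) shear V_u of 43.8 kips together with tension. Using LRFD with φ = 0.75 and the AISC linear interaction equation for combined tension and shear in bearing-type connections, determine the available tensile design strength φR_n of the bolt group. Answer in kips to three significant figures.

A_b = π·1.125²/4 = 0.994 in²; f_rv = 43.8 / (2 × 0.994) = 22.03 ksi.
F'_nt = 1.3 F_nt − (F_nt / φF_nv) f_rv = 1.3·90 − (90/(0.75·68))·22.03 = 78.12 ksi, capped at F_nt → F'_nt = 78.12 ksi.
R_n = F'_nt · A_b · n = 78.12 × 0.994 × 2 = 155.3 kips.
Design strength φR_n = 0.75 × 155.3 = 116 kips.

116 kips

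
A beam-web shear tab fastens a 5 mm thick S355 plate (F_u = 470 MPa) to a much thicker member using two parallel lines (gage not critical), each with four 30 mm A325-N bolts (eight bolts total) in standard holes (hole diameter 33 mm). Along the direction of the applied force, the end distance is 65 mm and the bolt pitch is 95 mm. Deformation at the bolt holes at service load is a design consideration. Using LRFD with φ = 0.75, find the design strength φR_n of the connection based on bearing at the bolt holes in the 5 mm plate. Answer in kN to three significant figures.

Per bolt r_n = 1.2 l_c t F_u ≤ 2.4 d t F_u; upper limit = 2.4 × 30 × 5 × 470 / 1000 = 169.2 kN.
Edge bolt: l_c = 65 − 33/2 = 48.5 mm → 1.2 × 48.5 × 5 × 470 / 1000 = 136.8 → r_n = 136.8 kN.
Interior bolts: l_c = 95 − 33 = 62 mm → 1.2 × 62 × 5 × 470 / 1000 = 174.8 → r_n = 169.2 kN.
R_n = 2 × 136.8 + 6 × 169.2 = 1289 kN.
Design strength φR_n = 0.75 × 1289 = 967 kN.

967 kN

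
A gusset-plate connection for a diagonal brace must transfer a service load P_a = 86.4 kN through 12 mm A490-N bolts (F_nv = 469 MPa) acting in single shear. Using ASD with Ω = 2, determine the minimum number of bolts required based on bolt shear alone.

A_b = π·12²/4 = 113.1 mm².
Per-bolt allowable strength R_n/Ω = 469 × 113.1 × 1 / 1000 / 2 = 26.52 kN.
n ≥ 86.4 / 26.52 = 3.258 → use 4 bolts.

4 bolts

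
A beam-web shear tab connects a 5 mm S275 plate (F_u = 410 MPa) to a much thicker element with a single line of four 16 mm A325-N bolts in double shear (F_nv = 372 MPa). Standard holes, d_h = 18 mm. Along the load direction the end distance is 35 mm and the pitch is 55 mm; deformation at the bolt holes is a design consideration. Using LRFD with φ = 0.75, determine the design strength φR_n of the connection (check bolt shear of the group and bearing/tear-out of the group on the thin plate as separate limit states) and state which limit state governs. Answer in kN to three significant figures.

Bolt shear: A_b = π·16²/4 = 201.1 mm²; R_n = 372 × 201.1 × 4 × 2 / 1000 = 598.4 kN → 0.75 × 598.4 = 449 kN.
Bearing (1.2 l_c t F_u ≤ 2.4 d t F_u): upper limit = 2.4·16·5·410 / 1000 = 78.72 kN.
  Edge l_c = 35 − 18/2 = 26 → r_n = 63.96 kN; interior l_c = 55 − 18 = 37 → r_n = 78.72 kN.
  R_n,bearing = 1·63.96 + 3·78.72 = 300.1 kN → 0.75 × 300.1 = 225 kN.
Bearing governs: 225 kN.

225 kN (bearing governs)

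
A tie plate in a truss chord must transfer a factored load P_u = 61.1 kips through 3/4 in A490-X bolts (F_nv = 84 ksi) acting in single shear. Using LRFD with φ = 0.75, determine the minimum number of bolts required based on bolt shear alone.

3 bolts

A_b = π·0.75²/4 = 0.4418 in².
Per-bolt design strength φR_n = 0.75 × 84 × 0.4418 × 1 = 27.83 kips.
n ≥ 61.1 / 27.83 = 2.195 → use 3 bolts.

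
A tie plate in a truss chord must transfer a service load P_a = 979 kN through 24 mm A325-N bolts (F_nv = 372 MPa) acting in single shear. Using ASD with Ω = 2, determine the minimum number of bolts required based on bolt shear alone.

12 bolts

A_b = π·24²/4 = 452.4 mm².
Per-bolt allowable strength R_n/Ω = 372 × 452.4 × 1 / 1000 / 2 = 84.14 kN.
n ≥ 979 / 84.14 = 11.63 → use 12 bolts.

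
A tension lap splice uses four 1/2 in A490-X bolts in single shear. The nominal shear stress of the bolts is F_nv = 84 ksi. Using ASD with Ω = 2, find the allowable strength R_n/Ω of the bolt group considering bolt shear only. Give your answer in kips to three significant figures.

33 kips

A_b = π × 0.5² / 4 = 0.1963 in².
R_n = F_nv · A_b · n · n_s = 84 × 0.1963 × 4 × 1 = 65.97 kips.
Allowable strength R_n/Ω = 65.97 / 2 = 33 kips.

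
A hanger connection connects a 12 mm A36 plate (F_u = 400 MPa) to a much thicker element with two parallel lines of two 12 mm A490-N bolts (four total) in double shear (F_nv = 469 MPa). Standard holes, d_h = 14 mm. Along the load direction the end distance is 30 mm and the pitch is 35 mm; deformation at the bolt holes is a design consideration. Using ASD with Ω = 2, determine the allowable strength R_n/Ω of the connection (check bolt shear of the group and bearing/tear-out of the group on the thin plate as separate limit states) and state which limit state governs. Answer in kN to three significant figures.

Bolt shear: A_b = π·12²/4 = 113.1 mm²; R_n = 469 × 113.1 × 4 × 2 / 1000 = 424.3 kN → 424.3 / 2 = 212 kN.
Bearing (1.2 l_c t F_u ≤ 2.4 d t F_u): upper limit = 2.4·12·12·400 / 1000 = 138.2 kN.
  Edge l_c = 30 − 14/2 = 23 → r_n = 132.5 kN; interior l_c = 35 − 14 = 21 → r_n = 121 kN.
  R_n,bearing = 2·132.5 + 2·121 = 506.9 kN → 506.9 / 2 = 253 kN.
Bolt shear governs: 212 kN.

212 kN (bolt shear governs)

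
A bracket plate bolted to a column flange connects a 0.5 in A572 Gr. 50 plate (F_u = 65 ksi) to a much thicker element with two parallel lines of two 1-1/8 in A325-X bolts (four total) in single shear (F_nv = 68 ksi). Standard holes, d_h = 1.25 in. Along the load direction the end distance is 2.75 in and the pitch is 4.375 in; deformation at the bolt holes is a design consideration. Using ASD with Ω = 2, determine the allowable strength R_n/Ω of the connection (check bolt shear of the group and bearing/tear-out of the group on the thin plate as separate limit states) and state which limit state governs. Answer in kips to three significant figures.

135 kips (bolt shear governs)

Bolt shear: A_b = π·1.125²/4 = 0.994 in²; R_n = 68 × 0.994 × 4 × 1 = 270.4 kips → 270.4 / 2 = 135 kips.
Bearing (1.2 l_c t F_u ≤ 2.4 d t F_u): upper limit = 2.4·1.125·0.5·65 = 87.75 kips.
  Edge l_c = 2.75 − 1.25/2 = 2.125 → r_n = 82.88 kips; interior l_c = 4.375 − 1.25 = 3.125 → r_n = 87.75 kips.
  R_n,bearing = 2·82.88 + 2·87.75 = 341.2 kips → 341.2 / 2 = 171 kips.
Bolt shear governs: 135 kips.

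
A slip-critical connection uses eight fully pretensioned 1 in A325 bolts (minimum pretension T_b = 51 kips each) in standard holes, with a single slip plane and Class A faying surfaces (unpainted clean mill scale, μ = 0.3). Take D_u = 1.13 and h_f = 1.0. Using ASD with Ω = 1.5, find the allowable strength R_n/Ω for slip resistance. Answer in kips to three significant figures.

R_n = μ · D_u · h_f · T_b · n_s · n_b = 0.3 × 1.13 × 1.0 × 51 × 1 × 8 = 138.3 kips.
Allowable strength R_n/Ω = 138.3 / 1.5 = 92.2 kips.

92.2 kips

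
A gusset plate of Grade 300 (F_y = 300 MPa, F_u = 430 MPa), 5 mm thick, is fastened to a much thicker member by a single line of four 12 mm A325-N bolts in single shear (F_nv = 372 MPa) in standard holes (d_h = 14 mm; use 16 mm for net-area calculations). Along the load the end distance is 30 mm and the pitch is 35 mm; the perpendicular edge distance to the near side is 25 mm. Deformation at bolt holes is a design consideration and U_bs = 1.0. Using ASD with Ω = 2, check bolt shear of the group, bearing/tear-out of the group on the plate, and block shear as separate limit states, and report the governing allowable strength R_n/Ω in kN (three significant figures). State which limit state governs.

69.2 kN (block shear governs)

Bolt shear: A_b = π·12²/4 = 113.1 mm²; R_n = 372 × 113.1 × 4 × 1 / 1000 = 168.3 kN → 168.3 / 2 = 84.1 kN.
Bearing: edge l_c = 23, r_n = 59.34 kN; interior l_c = 21, r_n = 54.18 kN; R_n = 59.34 + 3·54.18 = 221.9 kN → 111 kN.
Block shear: A_gv = 675, A_nv = 395, A_nt = 85 mm²; R_n = min(0.6F_uA_nv, 0.6F_yA_gv) + U_bs·F_u·A_nt = 138.5 kN → 69.2 kN.
Block shear governs: 69.2 kN.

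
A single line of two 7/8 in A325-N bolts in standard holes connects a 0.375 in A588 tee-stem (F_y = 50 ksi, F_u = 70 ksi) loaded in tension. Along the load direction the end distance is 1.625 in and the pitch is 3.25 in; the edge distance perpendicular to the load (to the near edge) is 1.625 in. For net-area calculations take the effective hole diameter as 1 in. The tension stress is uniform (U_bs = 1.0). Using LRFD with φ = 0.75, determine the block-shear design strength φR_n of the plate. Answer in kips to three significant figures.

62 kips

Shear plane L_v = 1.625 + 1·3.25 = 4.875 in; A_gv = 4.875 × 0.375 = 1.828 in².
A_nv = (4.875 − 1.5·1) × 0.375 = 1.266 in².
A_nt = (1.625 − 0.5·1) × 0.375 = 0.4219 in².
0.6 F_u A_nv = 53.16 kips; 0.6 F_y A_gv = 54.84 kips → shear rupture governs the shear term.
R_n = 53.16 + 1.0 × 70 × 0.4219 = 82.69 kips.
Design strength φR_n = 0.75 × 82.69 = 62 kips.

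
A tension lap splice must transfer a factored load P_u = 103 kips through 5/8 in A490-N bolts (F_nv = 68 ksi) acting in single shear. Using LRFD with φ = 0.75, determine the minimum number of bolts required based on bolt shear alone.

A_b = π·0.625²/4 = 0.3068 in².
Per-bolt design strength φR_n = 0.75 × 68 × 0.3068 × 1 = 15.65 kips.
n ≥ 103 / 15.65 = 6.583 → use 7 bolts.

7 bolts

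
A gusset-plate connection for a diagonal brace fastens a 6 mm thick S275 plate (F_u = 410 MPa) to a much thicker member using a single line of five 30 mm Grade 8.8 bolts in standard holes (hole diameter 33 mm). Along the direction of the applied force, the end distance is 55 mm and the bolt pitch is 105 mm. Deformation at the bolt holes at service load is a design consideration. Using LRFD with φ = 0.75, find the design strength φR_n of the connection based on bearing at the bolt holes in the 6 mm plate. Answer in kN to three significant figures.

Per bolt r_n = 1.2 l_c t F_u ≤ 2.4 d t F_u; upper limit = 2.4 × 30 × 6 × 410 / 1000 = 177.1 kN.
Edge bolt: l_c = 55 − 33/2 = 38.5 mm → 1.2 × 38.5 × 6 × 410 / 1000 = 113.7 → r_n = 113.7 kN.
Interior bolts: l_c = 105 − 33 = 72 mm → 1.2 × 72 × 6 × 410 / 1000 = 212.5 → r_n = 177.1 kN.
R_n = 1 × 113.7 + 4 × 177.1 = 822.1 kN.
Design strength φR_n = 0.75 × 822.1 = 617 kN.

617 kN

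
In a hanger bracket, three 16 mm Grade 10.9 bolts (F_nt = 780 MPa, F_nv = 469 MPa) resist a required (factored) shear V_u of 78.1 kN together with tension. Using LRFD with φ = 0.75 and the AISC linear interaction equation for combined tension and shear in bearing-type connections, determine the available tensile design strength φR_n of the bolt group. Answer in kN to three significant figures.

329 kN

A_b = π·16²/4 = 201.1 mm²; f_rv = 78.1 × 1000 / (3 × 201.1) = 129.5 MPa.
F'_nt = 1.3 F_nt − (F_nt / φF_nv) f_rv = 1.3·780 − (780/(0.75·469))·129.5 = 726.9 MPa, capped at F_nt → F'_nt = 726.9 MPa.
R_n = F'_nt · A_b · n = 726.9 × 201.1 × 3 / 1000 = 438.4 kN.
Design strength φR_n = 0.75 × 438.4 = 329 kN.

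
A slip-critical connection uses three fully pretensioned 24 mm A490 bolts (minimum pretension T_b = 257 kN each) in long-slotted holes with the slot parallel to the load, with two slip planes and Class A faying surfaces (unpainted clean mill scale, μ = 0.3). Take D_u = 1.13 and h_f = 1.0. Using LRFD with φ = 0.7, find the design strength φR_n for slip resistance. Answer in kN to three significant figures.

R_n = μ · D_u · h_f · T_b · n_s · n_b = 0.3 × 1.13 × 1.0 × 257 × 2 × 3 = 522.7 kN.
Design strength φR_n = 0.7 × 522.7 = 366 kN.

366 kN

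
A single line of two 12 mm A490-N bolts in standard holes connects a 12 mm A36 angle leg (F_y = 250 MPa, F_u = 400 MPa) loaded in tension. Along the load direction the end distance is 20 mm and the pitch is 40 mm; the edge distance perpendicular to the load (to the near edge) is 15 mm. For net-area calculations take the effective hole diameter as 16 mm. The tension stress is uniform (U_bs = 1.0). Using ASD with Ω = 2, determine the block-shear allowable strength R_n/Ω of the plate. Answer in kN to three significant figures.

Shear plane L_v = 20 + 1·40 = 60 mm; A_gv = 60 × 12 = 720 mm².
A_nv = (60 − 1.5·16) × 12 = 432 mm².
A_nt = (15 − 0.5·16) × 12 = 84 mm².
0.6 F_u A_nv = 103.7 kN; 0.6 F_y A_gv = 108 kN → shear rupture governs the shear term.
R_n = 103.7 + 1.0 × 400 × 84 / 1000 = 137.3 kN.
Allowable strength R_n/Ω = 137.3 / 2 = 68.6 kN.

68.6 kN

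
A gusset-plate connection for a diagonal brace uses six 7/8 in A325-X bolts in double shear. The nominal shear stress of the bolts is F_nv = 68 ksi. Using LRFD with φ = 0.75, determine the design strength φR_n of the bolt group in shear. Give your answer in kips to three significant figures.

A_b = π × 0.875² / 4 = 0.6013 in².
R_n = F_nv · A_b · n · n_s = 68 × 0.6013 × 6 × 2 = 490.7 kips.
Design strength φR_n = 0.75 × 490.7 = 368 kips.

368 kips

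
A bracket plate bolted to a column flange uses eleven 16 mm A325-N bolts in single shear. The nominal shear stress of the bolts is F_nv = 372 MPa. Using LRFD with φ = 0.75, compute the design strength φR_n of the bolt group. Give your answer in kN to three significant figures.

617 kN

A_b = π × 16² / 4 = 201.1 mm².
R_n = F_nv · A_b · n · n_s = 372 × 201.1 × 11 × 1 / 1000 = 822.7 kN.
Design strength φR_n = 0.75 × 822.7 = 617 kN.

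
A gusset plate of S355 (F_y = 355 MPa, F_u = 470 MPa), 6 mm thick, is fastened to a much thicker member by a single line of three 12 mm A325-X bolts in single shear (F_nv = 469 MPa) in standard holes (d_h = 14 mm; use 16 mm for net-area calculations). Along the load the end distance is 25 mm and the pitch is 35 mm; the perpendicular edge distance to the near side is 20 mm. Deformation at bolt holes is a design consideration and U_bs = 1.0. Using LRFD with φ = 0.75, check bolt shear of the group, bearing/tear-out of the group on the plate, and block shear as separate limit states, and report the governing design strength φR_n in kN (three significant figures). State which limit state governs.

95.2 kN (block shear governs)

Bolt shear: A_b = π·12²/4 = 113.1 mm²; R_n = 469 × 113.1 × 3 × 1 / 1000 = 159.1 kN → 0.75 × 159.1 = 119 kN.
Bearing: edge l_c = 18, r_n = 60.91 kN; interior l_c = 21, r_n = 71.06 kN; R_n = 60.91 + 2·71.06 = 203 kN → 152 kN.
Block shear: A_gv = 570, A_nv = 330, A_nt = 72 mm²; R_n = min(0.6F_uA_nv, 0.6F_yA_gv) + U_bs·F_u·A_nt = 126.9 kN → 95.2 kN.
Block shear governs: 95.2 kN.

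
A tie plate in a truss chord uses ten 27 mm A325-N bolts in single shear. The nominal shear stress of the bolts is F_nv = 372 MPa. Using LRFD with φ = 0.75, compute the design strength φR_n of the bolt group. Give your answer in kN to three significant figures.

1600 kN

A_b = π × 27² / 4 = 572.6 mm².
R_n = F_nv · A_b · n · n_s = 372 × 572.6 × 10 × 1 / 1000 = 2130 kN.
Design strength φR_n = 0.75 × 2130 = 1600 kN.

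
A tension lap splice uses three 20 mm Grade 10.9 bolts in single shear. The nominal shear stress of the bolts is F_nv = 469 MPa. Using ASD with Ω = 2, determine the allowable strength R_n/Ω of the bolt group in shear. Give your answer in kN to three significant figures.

A_b = π × 20² / 4 = 314.2 mm².
R_n = F_nv · A_b · n · n_s = 469 × 314.2 × 3 × 1 / 1000 = 442 kN.
Allowable strength R_n/Ω = 442 / 2 = 221 kN.

221 kN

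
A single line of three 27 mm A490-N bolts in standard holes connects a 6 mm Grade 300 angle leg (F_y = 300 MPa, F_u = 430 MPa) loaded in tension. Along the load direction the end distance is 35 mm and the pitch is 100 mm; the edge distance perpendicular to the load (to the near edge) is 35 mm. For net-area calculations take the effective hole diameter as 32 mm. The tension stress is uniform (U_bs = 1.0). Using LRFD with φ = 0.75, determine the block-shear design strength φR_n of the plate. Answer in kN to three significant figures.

217 kN

Shear plane L_v = 35 + 2·100 = 235 mm; A_gv = 235 × 6 = 1410 mm².
A_nv = (235 − 2.5·32) × 6 = 930 mm².
A_nt = (35 − 0.5·32) × 6 = 114 mm².
0.6 F_u A_nv = 239.9 kN; 0.6 F_y A_gv = 253.8 kN → shear rupture governs the shear term.
R_n = 239.9 + 1.0 × 430 × 114 / 1000 = 289 kN.
Design strength φR_n = 0.75 × 289 = 217 kN.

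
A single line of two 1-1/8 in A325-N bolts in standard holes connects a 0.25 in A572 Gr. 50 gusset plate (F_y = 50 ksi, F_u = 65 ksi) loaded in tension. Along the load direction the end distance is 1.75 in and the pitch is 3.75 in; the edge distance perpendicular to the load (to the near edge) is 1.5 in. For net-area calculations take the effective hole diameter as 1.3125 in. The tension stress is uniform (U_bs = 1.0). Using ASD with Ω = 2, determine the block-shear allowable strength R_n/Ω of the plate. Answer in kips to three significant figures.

24.1 kips

Shear plane L_v = 1.75 + 1·3.75 = 5.5 in; A_gv = 5.5 × 0.25 = 1.375 in².
A_nv = (5.5 − 1.5·1.3125) × 0.25 = 0.8828 in².
A_nt = (1.5 − 0.5·1.3125) × 0.25 = 0.2109 in².
0.6 F_u A_nv = 34.43 kips; 0.6 F_y A_gv = 41.25 kips → shear rupture governs the shear term.
R_n = 34.43 + 1.0 × 65 × 0.2109 = 48.14 kips.
Allowable strength R_n/Ω = 48.14 / 2 = 24.1 kips.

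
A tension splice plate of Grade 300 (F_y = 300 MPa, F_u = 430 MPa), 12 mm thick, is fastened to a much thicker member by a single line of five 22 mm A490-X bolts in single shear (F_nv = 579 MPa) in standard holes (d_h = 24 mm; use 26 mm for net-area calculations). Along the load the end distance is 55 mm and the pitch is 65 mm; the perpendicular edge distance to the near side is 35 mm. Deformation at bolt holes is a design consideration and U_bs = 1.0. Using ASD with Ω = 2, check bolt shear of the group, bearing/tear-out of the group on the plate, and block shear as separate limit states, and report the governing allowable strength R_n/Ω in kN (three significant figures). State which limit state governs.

363 kN (block shear governs)

Bolt shear: A_b = π·22²/4 = 380.1 mm²; R_n = 579 × 380.1 × 5 × 1 / 1000 = 1100 kN → 1100 / 2 = 550 kN.
Bearing: edge l_c = 43, r_n = 266.3 kN; interior l_c = 41, r_n = 253.9 kN; R_n = 266.3 + 4·253.9 = 1282 kN → 641 kN.
Block shear: A_gv = 3780, A_nv = 2376, A_nt = 264 mm²; R_n = min(0.6F_uA_nv, 0.6F_yA_gv) + U_bs·F_u·A_nt = 726.5 kN → 363 kN.
Block shear governs: 363 kN.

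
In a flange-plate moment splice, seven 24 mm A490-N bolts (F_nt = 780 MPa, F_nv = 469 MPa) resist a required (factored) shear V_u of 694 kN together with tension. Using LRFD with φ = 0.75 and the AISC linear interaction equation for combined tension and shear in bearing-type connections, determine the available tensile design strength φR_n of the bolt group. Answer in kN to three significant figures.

1250 kN

A_b = π·24²/4 = 452.4 mm²; f_rv = 694 × 1000 / (7 × 452.4) = 219.2 MPa.
F'_nt = 1.3 F_nt − (F_nt / φF_nv) f_rv = 1.3·780 − (780/(0.75·469))·219.2 = 528 MPa, capped at F_nt → F'_nt = 528 MPa.
R_n = F'_nt · A_b · n = 528 × 452.4 × 7 / 1000 = 1672 kN.
Design strength φR_n = 0.75 × 1672 = 1250 kN.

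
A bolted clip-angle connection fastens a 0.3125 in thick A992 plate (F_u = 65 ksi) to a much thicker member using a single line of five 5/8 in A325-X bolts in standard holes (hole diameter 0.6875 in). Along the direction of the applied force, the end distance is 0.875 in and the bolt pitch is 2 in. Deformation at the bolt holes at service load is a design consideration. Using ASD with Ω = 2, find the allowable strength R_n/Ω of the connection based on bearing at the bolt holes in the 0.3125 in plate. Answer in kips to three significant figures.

67.4 kips

Per bolt r_n = 1.2 l_c t F_u ≤ 2.4 d t F_u; upper limit = 2.4 × 0.625 × 0.3125 × 65 = 30.47 kips.
Edge bolt: l_c = 0.875 − 0.6875/2 = 0.5312 in → 1.2 × 0.5312 × 0.3125 × 65 = 12.95 → r_n = 12.95 kips.
Interior bolts: l_c = 2 − 0.6875 = 1.312 in → 1.2 × 1.312 × 0.3125 × 65 = 31.99 → r_n = 30.47 kips.
R_n = 1 × 12.95 + 4 × 30.47 = 134.8 kips.
Allowable strength R_n/Ω = 134.8 / 2 = 67.4 kips.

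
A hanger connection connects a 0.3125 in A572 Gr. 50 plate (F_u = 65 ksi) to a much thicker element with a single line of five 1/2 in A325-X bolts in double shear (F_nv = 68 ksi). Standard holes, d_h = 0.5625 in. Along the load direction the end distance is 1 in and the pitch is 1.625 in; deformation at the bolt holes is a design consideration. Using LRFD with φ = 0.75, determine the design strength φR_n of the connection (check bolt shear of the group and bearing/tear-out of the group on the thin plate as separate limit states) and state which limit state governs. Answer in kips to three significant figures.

86.3 kips (bearing governs)

Bolt shear: A_b = π·0.5²/4 = 0.1963 in²; R_n = 68 × 0.1963 × 5 × 2 = 133.5 kips → 0.75 × 133.5 = 100 kips.
Bearing (1.2 l_c t F_u ≤ 2.4 d t F_u): upper limit = 2.4·0.5·0.3125·65 = 24.38 kips.
  Edge l_c = 1 − 0.5625/2 = 0.7188 → r_n = 17.52 kips; interior l_c = 1.625 − 0.5625 = 1.062 → r_n = 24.38 kips.
  R_n,bearing = 1·17.52 + 4·24.38 = 115 kips → 0.75 × 115 = 86.3 kips.
Bearing governs: 86.3 kips.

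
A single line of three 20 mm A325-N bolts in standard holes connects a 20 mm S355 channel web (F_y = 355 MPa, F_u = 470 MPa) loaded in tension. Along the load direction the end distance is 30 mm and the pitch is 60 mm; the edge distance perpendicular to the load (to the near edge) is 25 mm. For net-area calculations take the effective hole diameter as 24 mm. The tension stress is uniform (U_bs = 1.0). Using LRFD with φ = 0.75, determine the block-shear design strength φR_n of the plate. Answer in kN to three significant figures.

Shear plane L_v = 30 + 2·60 = 150 mm; A_gv = 150 × 20 = 3000 mm².
A_nv = (150 − 2.5·24) × 20 = 1800 mm².
A_nt = (25 − 0.5·24) × 20 = 260 mm².
0.6 F_u A_nv = 507.6 kN; 0.6 F_y A_gv = 639 kN → shear rupture governs the shear term.
R_n = 507.6 + 1.0 × 470 × 260 / 1000 = 629.8 kN.
Design strength φR_n = 0.75 × 629.8 = 472 kN.

472 kN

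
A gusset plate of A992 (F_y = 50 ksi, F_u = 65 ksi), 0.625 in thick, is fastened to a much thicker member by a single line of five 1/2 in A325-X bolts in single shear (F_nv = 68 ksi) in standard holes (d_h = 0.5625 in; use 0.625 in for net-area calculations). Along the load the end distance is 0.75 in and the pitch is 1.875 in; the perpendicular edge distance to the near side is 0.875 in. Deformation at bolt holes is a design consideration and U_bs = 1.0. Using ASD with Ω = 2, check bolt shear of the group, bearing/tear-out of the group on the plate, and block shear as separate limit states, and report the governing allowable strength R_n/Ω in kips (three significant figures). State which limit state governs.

Bolt shear: A_b = π·0.5²/4 = 0.1963 in²; R_n = 68 × 0.1963 × 5 × 1 = 66.76 kips → 66.76 / 2 = 33.4 kips.
Bearing: edge l_c = 0.4688, r_n = 22.85 kips; interior l_c = 1.312, r_n = 48.75 kips; R_n = 22.85 + 4·48.75 = 217.9 kips → 109 kips.
Block shear: A_gv = 5.156, A_nv = 3.398, A_nt = 0.3516 in²; R_n = min(0.6F_uA_nv, 0.6F_yA_gv) + U_bs·F_u·A_nt = 155.4 kips → 77.7 kips.
Bolt shear governs: 33.4 kips.

33.4 kips (bolt shear governs)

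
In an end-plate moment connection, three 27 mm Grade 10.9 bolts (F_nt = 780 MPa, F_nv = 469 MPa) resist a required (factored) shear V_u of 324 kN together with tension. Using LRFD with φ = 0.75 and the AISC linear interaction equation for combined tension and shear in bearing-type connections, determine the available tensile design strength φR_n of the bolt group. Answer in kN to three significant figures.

A_b = π·27²/4 = 572.6 mm²; f_rv = 324 × 1000 / (3 × 572.6) = 188.6 MPa.
F'_nt = 1.3 F_nt − (F_nt / φF_nv) f_rv = 1.3·780 − (780/(0.75·469))·188.6 = 595.7 MPa, capped at F_nt → F'_nt = 595.7 MPa.
R_n = F'_nt · A_b · n = 595.7 × 572.6 × 3 / 1000 = 1023 kN.
Design strength φR_n = 0.75 × 1023 = 767 kN.

767 kN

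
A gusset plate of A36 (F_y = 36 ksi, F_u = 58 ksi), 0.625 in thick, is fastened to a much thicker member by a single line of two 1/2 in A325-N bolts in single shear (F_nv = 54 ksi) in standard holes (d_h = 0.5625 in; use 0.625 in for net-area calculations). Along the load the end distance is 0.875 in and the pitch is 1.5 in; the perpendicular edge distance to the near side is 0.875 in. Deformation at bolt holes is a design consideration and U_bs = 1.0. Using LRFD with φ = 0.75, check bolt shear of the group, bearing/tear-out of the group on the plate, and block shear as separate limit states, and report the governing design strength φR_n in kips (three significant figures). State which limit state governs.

Bolt shear: A_b = π·0.5²/4 = 0.1963 in²; R_n = 54 × 0.1963 × 2 × 1 = 21.21 kips → 0.75 × 21.21 = 15.9 kips.
Bearing: edge l_c = 0.5938, r_n = 25.83 kips; interior l_c = 0.9375, r_n = 40.78 kips; R_n = 25.83 + 1·40.78 = 66.61 kips → 50 kips.
Block shear: A_gv = 1.484, A_nv = 0.8984, A_nt = 0.3516 in²; R_n = min(0.6F_uA_nv, 0.6F_yA_gv) + U_bs·F_u·A_nt = 51.66 kips → 38.7 kips.
Bolt shear governs: 15.9 kips.

15.9 kips (bolt shear governs)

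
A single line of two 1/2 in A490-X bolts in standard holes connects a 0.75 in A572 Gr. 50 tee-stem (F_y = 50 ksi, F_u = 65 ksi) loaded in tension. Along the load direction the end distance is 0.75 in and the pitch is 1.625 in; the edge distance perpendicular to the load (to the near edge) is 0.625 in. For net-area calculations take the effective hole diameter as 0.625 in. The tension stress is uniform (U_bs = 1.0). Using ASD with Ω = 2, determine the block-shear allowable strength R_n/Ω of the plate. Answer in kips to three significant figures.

Shear plane L_v = 0.75 + 1·1.625 = 2.375 in; A_gv = 2.375 × 0.75 = 1.781 in².
A_nv = (2.375 − 1.5·0.625) × 0.75 = 1.078 in².
A_nt = (0.625 − 0.5·0.625) × 0.75 = 0.2344 in².
0.6 F_u A_nv = 42.05 kips; 0.6 F_y A_gv = 53.44 kips → shear rupture governs the shear term.
R_n = 42.05 + 1.0 × 65 × 0.2344 = 57.28 kips.
Allowable strength R_n/Ω = 57.28 / 2 = 28.6 kips.

28.6 kips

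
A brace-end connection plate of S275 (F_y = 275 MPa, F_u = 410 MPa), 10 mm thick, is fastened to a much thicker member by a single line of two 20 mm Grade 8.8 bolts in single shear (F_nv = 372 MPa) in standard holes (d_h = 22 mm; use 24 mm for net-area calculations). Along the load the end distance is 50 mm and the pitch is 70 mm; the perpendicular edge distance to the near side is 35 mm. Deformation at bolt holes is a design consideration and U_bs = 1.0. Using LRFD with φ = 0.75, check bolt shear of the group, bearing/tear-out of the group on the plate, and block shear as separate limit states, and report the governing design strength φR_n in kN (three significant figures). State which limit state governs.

175 kN (bolt shear governs)

Bolt shear: A_b = π·20²/4 = 314.2 mm²; R_n = 372 × 314.2 × 2 × 1 / 1000 = 233.7 kN → 0.75 × 233.7 = 175 kN.
Bearing: edge l_c = 39, r_n = 191.9 kN; interior l_c = 48, r_n = 196.8 kN; R_n = 191.9 + 1·196.8 = 388.7 kN → 292 kN.
Block shear: A_gv = 1200, A_nv = 840, A_nt = 230 mm²; R_n = min(0.6F_uA_nv, 0.6F_yA_gv) + U_bs·F_u·A_nt = 292.3 kN → 219 kN.
Bolt shear governs: 175 kN.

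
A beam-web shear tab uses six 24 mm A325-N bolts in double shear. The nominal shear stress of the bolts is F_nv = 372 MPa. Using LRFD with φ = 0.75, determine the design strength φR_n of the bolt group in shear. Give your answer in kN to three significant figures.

1510 kN

A_b = π × 24² / 4 = 452.4 mm².
R_n = F_nv · A_b · n · n_s = 372 × 452.4 × 6 × 2 / 1000 = 2019 kN.
Design strength φR_n = 0.75 × 2019 = 1510 kN.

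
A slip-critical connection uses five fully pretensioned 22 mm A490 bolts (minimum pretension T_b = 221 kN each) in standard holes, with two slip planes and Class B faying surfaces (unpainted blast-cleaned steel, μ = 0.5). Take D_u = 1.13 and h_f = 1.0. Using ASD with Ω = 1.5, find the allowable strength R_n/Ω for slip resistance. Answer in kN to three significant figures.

R_n = μ · D_u · h_f · T_b · n_s · n_b = 0.5 × 1.13 × 1.0 × 221 × 2 × 5 = 1249 kN.
Allowable strength R_n/Ω = 1249 / 1.5 = 832 kN.

832 kN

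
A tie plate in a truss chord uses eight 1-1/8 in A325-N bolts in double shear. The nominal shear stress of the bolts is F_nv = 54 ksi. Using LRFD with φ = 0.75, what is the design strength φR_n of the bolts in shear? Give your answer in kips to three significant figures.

644 kips

A_b = π × 1.125² / 4 = 0.994 in².
R_n = F_nv · A_b · n · n_s = 54 × 0.994 × 8 × 2 = 858.8 kips.
Design strength φR_n = 0.75 × 858.8 = 644 kips.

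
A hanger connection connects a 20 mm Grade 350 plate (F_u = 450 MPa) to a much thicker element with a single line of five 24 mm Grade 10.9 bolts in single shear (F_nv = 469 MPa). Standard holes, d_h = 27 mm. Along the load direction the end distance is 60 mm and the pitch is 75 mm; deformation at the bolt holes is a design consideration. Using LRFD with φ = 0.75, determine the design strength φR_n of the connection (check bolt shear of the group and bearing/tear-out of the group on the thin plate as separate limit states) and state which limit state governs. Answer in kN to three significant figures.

Bolt shear: A_b = π·24²/4 = 452.4 mm²; R_n = 469 × 452.4 × 5 × 1 / 1000 = 1061 kN → 0.75 × 1061 = 796 kN.
Bearing (1.2 l_c t F_u ≤ 2.4 d t F_u): upper limit = 2.4·24·20·450 / 1000 = 518.4 kN.
  Edge l_c = 60 − 27/2 = 46.5 → r_n = 502.2 kN; interior l_c = 75 − 27 = 48 → r_n = 518.4 kN.
  R_n,bearing = 1·502.2 + 4·518.4 = 2576 kN → 0.75 × 2576 = 1930 kN.
Bolt shear governs: 796 kN.

796 kN (bolt shear governs)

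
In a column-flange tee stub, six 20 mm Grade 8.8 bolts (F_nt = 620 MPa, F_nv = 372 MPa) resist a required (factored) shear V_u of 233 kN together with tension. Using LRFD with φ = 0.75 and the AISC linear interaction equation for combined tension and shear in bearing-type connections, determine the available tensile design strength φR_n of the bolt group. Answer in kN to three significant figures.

A_b = π·20²/4 = 314.2 mm²; f_rv = 233 × 1000 / (6 × 314.2) = 123.6 MPa.
F'_nt = 1.3 F_nt − (F_nt / φF_nv) f_rv = 1.3·620 − (620/(0.75·372))·123.6 = 531.3 MPa, capped at F_nt → F'_nt = 531.3 MPa.
R_n = F'_nt · A_b · n = 531.3 × 314.2 × 6 / 1000 = 1001 kN.
Design strength φR_n = 0.75 × 1001 = 751 kN.

751 kN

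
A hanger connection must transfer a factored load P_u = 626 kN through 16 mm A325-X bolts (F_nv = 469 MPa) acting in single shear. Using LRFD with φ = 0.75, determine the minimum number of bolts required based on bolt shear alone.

A_b = π·16²/4 = 201.1 mm².
Per-bolt design strength φR_n = 0.75 × 469 × 201.1 × 1 / 1000 = 70.72 kN.
n ≥ 626 / 70.72 = 8.851 → use 9 bolts.

9 bolts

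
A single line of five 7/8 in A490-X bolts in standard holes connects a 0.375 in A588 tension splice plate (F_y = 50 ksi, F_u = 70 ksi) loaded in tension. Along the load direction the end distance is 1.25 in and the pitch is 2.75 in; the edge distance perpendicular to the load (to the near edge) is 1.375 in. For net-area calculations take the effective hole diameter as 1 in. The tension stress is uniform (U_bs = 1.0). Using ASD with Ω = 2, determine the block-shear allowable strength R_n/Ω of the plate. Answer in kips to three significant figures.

Shear plane L_v = 1.25 + 4·2.75 = 12.25 in; A_gv = 12.25 × 0.375 = 4.594 in².
A_nv = (12.25 − 4.5·1) × 0.375 = 2.906 in².
A_nt = (1.375 − 0.5·1) × 0.375 = 0.3281 in².
0.6 F_u A_nv = 122.1 kips; 0.6 F_y A_gv = 137.8 kips → shear rupture governs the shear term.
R_n = 122.1 + 1.0 × 70 × 0.3281 = 145 kips.
Allowable strength R_n/Ω = 145 / 2 = 72.5 kips.

72.5 kips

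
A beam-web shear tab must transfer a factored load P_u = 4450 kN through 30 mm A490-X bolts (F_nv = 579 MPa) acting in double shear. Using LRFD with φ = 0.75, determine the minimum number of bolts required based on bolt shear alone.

8 bolts

A_b = π·30²/4 = 706.9 mm².
Per-bolt design strength φR_n = 0.75 × 579 × 706.9 × 2 / 1000 = 613.9 kN.
n ≥ 4450 / 613.9 = 7.249 → use 8 bolts.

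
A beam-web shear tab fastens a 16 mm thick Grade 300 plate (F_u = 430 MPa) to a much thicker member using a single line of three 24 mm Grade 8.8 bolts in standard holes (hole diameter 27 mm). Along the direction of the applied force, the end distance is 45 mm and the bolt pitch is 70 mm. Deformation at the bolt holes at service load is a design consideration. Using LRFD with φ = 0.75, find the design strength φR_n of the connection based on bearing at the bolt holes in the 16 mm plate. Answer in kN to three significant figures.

Per bolt r_n = 1.2 l_c t F_u ≤ 2.4 d t F_u; upper limit = 2.4 × 24 × 16 × 430 / 1000 = 396.3 kN.
Edge bolt: l_c = 45 − 27/2 = 31.5 mm → 1.2 × 31.5 × 16 × 430 / 1000 = 260.1 → r_n = 260.1 kN.
Interior bolts: l_c = 70 − 27 = 43 mm → 1.2 × 43 × 16 × 430 / 1000 = 355 → r_n = 355 kN.
R_n = 1 × 260.1 + 2 × 355 = 970.1 kN.
Design strength φR_n = 0.75 × 970.1 = 728 kN.

728 kN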